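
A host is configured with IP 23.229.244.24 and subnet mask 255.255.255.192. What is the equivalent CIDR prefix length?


Binary: 11111111.11111111.11111111.11000000
Count leading 1s
Prefix: /26


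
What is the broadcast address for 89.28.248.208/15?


Network: 89.28.0.0/15
Host bits = 17
Set all host bits to 1:
Broadcast: 89.29.255.255


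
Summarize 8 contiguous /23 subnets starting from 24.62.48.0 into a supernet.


Original prefix: /23
Number of subnets: 8 = 2^3
New prefix = 23 - 3 = 20
Supernet: 24.62.48.0/20


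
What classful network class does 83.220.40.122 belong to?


First octet: 83
Binary: 01010011
0xxxxxxx -> Class A (1-126)
Class A, default mask 255.0.0.0 (/8)


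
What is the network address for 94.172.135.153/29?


IP:   01011110.10101100.10000111.10011001
Mask: 11111111.11111111.11111111.11111000
AND operation:
Net:  01011110.10101100.10000111.10011000
Network: 94.172.135.152/29


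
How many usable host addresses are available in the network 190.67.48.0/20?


Host bits = 32 - 20 = 12
Total addresses = 2^12 = 4096
Usable = total - 2 (network and broadcast)
Usable hosts: 4094


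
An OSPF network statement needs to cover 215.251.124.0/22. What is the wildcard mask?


Subnet mask: 255.255.252.0
Wildcard = 255.255.255.255 - subnet mask
255 - 255 = 0
255 - 255 = 0
255 - 252 = 3
255 - 0 = 255
Wildcard: 0.0.3.255


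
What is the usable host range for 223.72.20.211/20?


Network: 223.72.16.0
Broadcast: 223.72.31.255
First usable = network + 1
Last usable = broadcast - 1
Range: 223.72.16.1 to 223.72.31.254


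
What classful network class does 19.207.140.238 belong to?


First octet: 19
Binary: 00010011
0xxxxxxx -> Class A (1-126)
Class A, default mask 255.0.0.0 (/8)


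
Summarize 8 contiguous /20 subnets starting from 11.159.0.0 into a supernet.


Original prefix: /20
Number of subnets: 8 = 2^3
New prefix = 20 - 3 = 17
Supernet: 11.159.0.0/17


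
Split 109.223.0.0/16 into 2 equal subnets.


New prefix = 16 + 1 = 17
Each subnet has 32768 addresses
  109.223.0.0/17
  109.223.128.0/17
Subnets: 109.223.0.0/17, 109.223.128.0/17


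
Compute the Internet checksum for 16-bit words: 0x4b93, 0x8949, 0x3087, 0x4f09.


Sum all words (with carry folding):
+ 0x4b93 = 0x4b93
+ 0x8949 = 0xd4dc
+ 0x3087 = 0x0564
+ 0x4f09 = 0x546d
One's complement: ~0x546d
Checksum = 0xab92


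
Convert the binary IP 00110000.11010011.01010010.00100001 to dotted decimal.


00110000 = 48
11010011 = 211
01010010 = 82
00100001 = 33
IP: 48.211.82.33


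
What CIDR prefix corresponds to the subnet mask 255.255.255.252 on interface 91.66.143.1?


Binary: 11111111.11111111.11111111.11111100
Count leading 1s
Prefix: /30


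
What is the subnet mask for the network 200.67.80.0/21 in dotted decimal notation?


/21 means 21 network bits, 11 host bits
Binary: 11111111111111111111100000000000
Mask: 255.255.248.0


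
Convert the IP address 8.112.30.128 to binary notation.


8 = 00001000
112 = 01110000
30 = 00011110
128 = 10000000
Binary: 00001000.01110000.00011110.10000000


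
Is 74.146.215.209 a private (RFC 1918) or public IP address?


RFC 1918 private ranges:
  10.0.0.0/8 (10.0.0.0 - 10.255.255.255)
  172.16.0.0/12 (172.16.0.0 - 172.31.255.255)
  192.168.0.0/16 (192.168.0.0 - 192.168.255.255)
Public (not in any RFC 1918 range)


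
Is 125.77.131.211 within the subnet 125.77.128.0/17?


Subnet network: 125.77.128.0
Test IP AND mask: 125.77.128.0
Yes, 125.77.131.211 is in 125.77.128.0/17


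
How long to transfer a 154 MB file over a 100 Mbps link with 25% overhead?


Effective throughput = 100 * (1 - 25/100) = 75 Mbps
File size in Mb = 154 * 8 = 1232 Mb
Time = 1232 / 75
Time = 16.4267 seconds


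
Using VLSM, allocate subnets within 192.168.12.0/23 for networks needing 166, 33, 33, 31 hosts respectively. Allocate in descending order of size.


166 hosts -> /24 (254 usable): 192.168.12.0/24
33 hosts -> /26 (62 usable): 192.168.13.0/26
33 hosts -> /26 (62 usable): 192.168.13.64/26
31 hosts -> /26 (62 usable): 192.168.13.128/26
Allocation: 192.168.12.0/24 (166 hosts, 254 usable); 192.168.13.0/26 (33 hosts, 62 usable); 192.168.13.64/26 (33 hosts, 62 usable); 192.168.13.128/26 (31 hosts, 62 usable)


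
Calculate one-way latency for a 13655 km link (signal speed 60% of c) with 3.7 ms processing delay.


Speed = 0.6 * 3e5 km/s = 180000 km/s
Propagation delay = 13655 / 180000 = 0.0759 s = 75.8611 ms
Processing delay = 3.7 ms
Total one-way latency = 79.5611 ms


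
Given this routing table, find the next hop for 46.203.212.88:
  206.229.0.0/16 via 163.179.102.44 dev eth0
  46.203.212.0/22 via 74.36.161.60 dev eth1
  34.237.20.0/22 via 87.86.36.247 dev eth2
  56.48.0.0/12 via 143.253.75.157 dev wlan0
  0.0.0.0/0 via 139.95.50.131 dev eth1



Longest prefix match for 46.203.212.88:
  /16 206.229.0.0: no
  /22 46.203.212.0: MATCH
  /22 34.237.20.0: no
  /12 56.48.0.0: no
  /0 0.0.0.0: MATCH
Selected: next-hop 74.36.161.60 via eth1 (matched /22)


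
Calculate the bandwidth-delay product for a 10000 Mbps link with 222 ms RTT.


BDP = bandwidth * RTT
= 10000 Mbps * 222 ms
= 10000 * 1e6 * 222 / 1000 bits
= 2220000000 bits
= 277500000 bytes
= 270996.0938 KB
BDP = 2220000000 bits (277500000 bytes)


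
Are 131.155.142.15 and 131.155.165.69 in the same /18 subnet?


Mask: 255.255.192.0
131.155.142.15 AND mask = 131.155.128.0
131.155.165.69 AND mask = 131.155.128.0
Yes, same subnet (131.155.128.0)


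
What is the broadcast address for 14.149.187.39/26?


Network: 14.149.187.0/26
Host bits = 6
Set all host bits to 1:
Broadcast: 14.149.187.63


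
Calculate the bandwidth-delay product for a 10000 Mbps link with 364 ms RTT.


BDP = bandwidth * RTT
= 10000 Mbps * 364 ms
= 10000 * 1e6 * 364 / 1000 bits
= 3640000000 bits
= 455000000 bytes
= 444335.9375 KB
BDP = 3640000000 bits (455000000 bytes)


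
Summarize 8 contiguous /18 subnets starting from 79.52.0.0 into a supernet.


Original prefix: /18
Number of subnets: 8 = 2^3
New prefix = 18 - 3 = 15
Supernet: 79.52.0.0/15


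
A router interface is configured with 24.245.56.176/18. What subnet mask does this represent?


/18 means 18 network bits, 14 host bits
Binary: 11111111111111111100000000000000
Mask: 255.255.192.0


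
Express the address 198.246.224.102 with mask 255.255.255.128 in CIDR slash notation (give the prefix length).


Binary: 11111111.11111111.11111111.10000000
Count leading 1s
Prefix: /25


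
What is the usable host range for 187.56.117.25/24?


Network: 187.56.117.0
Broadcast: 187.56.117.255
First usable = network + 1
Last usable = broadcast - 1
Range: 187.56.117.1 to 187.56.117.254


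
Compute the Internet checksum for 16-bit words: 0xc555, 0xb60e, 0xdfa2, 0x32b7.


Sum all words (with carry folding):
+ 0xc555 = 0xc555
+ 0xb60e = 0x7b64
+ 0xdfa2 = 0x5b07
+ 0x32b7 = 0x8dbe
One's complement: ~0x8dbe
Checksum = 0x7241


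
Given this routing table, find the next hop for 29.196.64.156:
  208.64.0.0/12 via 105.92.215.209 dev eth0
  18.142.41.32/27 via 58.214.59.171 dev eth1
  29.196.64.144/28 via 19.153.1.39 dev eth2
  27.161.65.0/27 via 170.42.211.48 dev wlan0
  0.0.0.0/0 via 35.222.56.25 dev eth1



Longest prefix match for 29.196.64.156:
  /12 208.64.0.0: no
  /27 18.142.41.32: no
  /28 29.196.64.144: MATCH
  /27 27.161.65.0: no
  /0 0.0.0.0: MATCH
Selected: next-hop 19.153.1.39 via eth2 (matched /28)


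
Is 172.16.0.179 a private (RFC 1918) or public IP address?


RFC 1918 private ranges:
  10.0.0.0/8 (10.0.0.0 - 10.255.255.255)
  172.16.0.0/12 (172.16.0.0 - 172.31.255.255)
  192.168.0.0/16 (192.168.0.0 - 192.168.255.255)
Private (in 172.16.0.0/12)


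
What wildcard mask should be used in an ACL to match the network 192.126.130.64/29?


Subnet mask: 255.255.255.248
Wildcard = 255.255.255.255 - subnet mask
255 - 255 = 0
255 - 255 = 0
255 - 255 = 0
255 - 248 = 7
Wildcard: 0.0.0.7


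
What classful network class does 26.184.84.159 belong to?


First octet: 26
Binary: 00011010
0xxxxxxx -> Class A (1-126)
Class A, default mask 255.0.0.0 (/8)


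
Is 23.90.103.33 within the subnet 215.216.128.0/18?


Subnet network: 215.216.128.0
Test IP AND mask: 23.90.64.0
No, 23.90.103.33 is not in 215.216.128.0/18


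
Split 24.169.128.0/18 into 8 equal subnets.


New prefix = 18 + 3 = 21
Each subnet has 2048 addresses
  24.169.128.0/21
  24.169.136.0/21
  24.169.144.0/21
  24.169.152.0/21
  24.169.160.0/21
  24.169.168.0/21
  24.169.176.0/21
  24.169.184.0/21
Subnets: 24.169.128.0/21, 24.169.136.0/21, 24.169.144.0/21, 24.169.152.0/21, 24.169.160.0/21, 24.169.168.0/21, 24.169.176.0/21, 24.169.184.0/21


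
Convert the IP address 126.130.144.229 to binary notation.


126 = 01111110
130 = 10000010
144 = 10010000
229 = 11100101
Binary: 01111110.10000010.10010000.11100101


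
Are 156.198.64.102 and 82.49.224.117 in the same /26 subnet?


Mask: 255.255.255.192
156.198.64.102 AND mask = 156.198.64.64
82.49.224.117 AND mask = 82.49.224.64
No, different subnets (156.198.64.64 vs 82.49.224.64)


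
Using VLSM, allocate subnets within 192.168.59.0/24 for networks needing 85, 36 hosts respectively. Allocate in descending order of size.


85 hosts -> /25 (126 usable): 192.168.59.0/25
36 hosts -> /26 (62 usable): 192.168.59.128/26
Allocation: 192.168.59.0/25 (85 hosts, 126 usable); 192.168.59.128/26 (36 hosts, 62 usable)


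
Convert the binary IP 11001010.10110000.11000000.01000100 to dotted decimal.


11001010 = 202
10110000 = 176
11000000 = 192
01000100 = 68
IP: 202.176.192.68


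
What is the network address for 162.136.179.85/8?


IP:   10100010.10001000.10110011.01010101
Mask: 11111111.00000000.00000000.00000000
AND operation:
Net:  10100010.00000000.00000000.00000000
Network: 162.0.0.0/8


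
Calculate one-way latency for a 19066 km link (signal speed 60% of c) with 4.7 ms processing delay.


Speed = 0.6 * 3e5 km/s = 180000 km/s
Propagation delay = 19066 / 180000 = 0.1059 s = 105.9222 ms
Processing delay = 4.7 ms
Total one-way latency = 110.6222 ms


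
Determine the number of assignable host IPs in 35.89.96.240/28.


Host bits = 32 - 28 = 4
Total addresses = 2^4 = 16
Usable = total - 2 (network and broadcast)
Usable hosts: 14


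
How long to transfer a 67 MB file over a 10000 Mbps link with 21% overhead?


Effective throughput = 10000 * (1 - 21/100) = 7900 Mbps
File size in Mb = 67 * 8 = 536 Mb
Time = 536 / 7900
Time = 0.0678 seconds


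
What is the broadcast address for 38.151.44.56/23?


Network: 38.151.44.0/23
Host bits = 9
Set all host bits to 1:
Broadcast: 38.151.45.255


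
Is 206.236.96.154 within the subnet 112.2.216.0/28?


Subnet network: 112.2.216.0
Test IP AND mask: 206.236.96.144
No, 206.236.96.154 is not in 112.2.216.0/28


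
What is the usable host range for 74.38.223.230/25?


Network: 74.38.223.128
Broadcast: 74.38.223.255
First usable = network + 1
Last usable = broadcast - 1
Range: 74.38.223.129 to 74.38.223.254


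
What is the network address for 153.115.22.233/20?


IP:   10011001.01110011.00010110.11101001
Mask: 11111111.11111111.11110000.00000000
AND operation:
Net:  10011001.01110011.00010000.00000000
Network: 153.115.16.0/20


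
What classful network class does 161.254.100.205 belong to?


First octet: 161
Binary: 10100001
10xxxxxx -> Class B (128-191)
Class B, default mask 255.255.0.0 (/16)


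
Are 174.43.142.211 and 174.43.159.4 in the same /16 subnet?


Mask: 255.255.0.0
174.43.142.211 AND mask = 174.43.0.0
174.43.159.4 AND mask = 174.43.0.0
Yes, same subnet (174.43.0.0)


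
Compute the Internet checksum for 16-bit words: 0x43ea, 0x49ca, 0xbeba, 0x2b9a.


Sum all words (with carry folding):
+ 0x43ea = 0x43ea
+ 0x49ca = 0x8db4
+ 0xbeba = 0x4c6f
+ 0x2b9a = 0x7809
One's complement: ~0x7809
Checksum = 0x87f6


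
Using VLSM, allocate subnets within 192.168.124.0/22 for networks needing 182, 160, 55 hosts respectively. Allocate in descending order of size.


182 hosts -> /24 (254 usable): 192.168.124.0/24
160 hosts -> /24 (254 usable): 192.168.125.0/24
55 hosts -> /26 (62 usable): 192.168.126.0/26
Allocation: 192.168.124.0/24 (182 hosts, 254 usable); 192.168.125.0/24 (160 hosts, 254 usable); 192.168.126.0/26 (55 hosts, 62 usable)


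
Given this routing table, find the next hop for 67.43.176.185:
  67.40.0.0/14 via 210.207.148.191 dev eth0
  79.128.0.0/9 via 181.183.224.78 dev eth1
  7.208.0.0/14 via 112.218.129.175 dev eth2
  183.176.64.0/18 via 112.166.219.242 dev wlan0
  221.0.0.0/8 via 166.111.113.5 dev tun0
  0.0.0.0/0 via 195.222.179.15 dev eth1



Longest prefix match for 67.43.176.185:
  /14 67.40.0.0: MATCH
  /9 79.128.0.0: no
  /14 7.208.0.0: no
  /18 183.176.64.0: no
  /8 221.0.0.0: no
  /0 0.0.0.0: MATCH
Selected: next-hop 210.207.148.191 via eth0 (matched /14)


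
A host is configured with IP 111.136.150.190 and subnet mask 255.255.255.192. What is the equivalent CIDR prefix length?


Binary: 11111111.11111111.11111111.11000000
Count leading 1s
Prefix: /26


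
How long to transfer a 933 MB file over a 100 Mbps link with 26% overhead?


Effective throughput = 100 * (1 - 26/100) = 74 Mbps
File size in Mb = 933 * 8 = 7464 Mb
Time = 7464 / 74
Time = 100.8649 seconds


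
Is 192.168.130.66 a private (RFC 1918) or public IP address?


RFC 1918 private ranges:
  10.0.0.0/8 (10.0.0.0 - 10.255.255.255)
  172.16.0.0/12 (172.16.0.0 - 172.31.255.255)
  192.168.0.0/16 (192.168.0.0 - 192.168.255.255)
Private (in 192.168.0.0/16)


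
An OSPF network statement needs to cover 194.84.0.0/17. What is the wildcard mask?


Subnet mask: 255.255.128.0
Wildcard = 255.255.255.255 - subnet mask
255 - 255 = 0
255 - 255 = 0
255 - 128 = 127
255 - 0 = 255
Wildcard: 0.0.127.255


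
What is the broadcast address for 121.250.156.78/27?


Network: 121.250.156.64/27
Host bits = 5
Set all host bits to 1:
Broadcast: 121.250.156.95


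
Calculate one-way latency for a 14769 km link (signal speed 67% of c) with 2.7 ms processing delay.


Speed = 0.67 * 3e5 km/s = 201000 km/s
Propagation delay = 14769 / 201000 = 0.0735 s = 73.4776 ms
Processing delay = 2.7 ms
Total one-way latency = 76.1776 ms


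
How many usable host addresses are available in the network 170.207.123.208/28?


Host bits = 32 - 28 = 4
Total addresses = 2^4 = 16
Usable = total - 2 (network and broadcast)
Usable hosts: 14


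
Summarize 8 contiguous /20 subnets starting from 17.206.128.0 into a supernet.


Original prefix: /20
Number of subnets: 8 = 2^3
New prefix = 20 - 3 = 17
Supernet: 17.206.128.0/17


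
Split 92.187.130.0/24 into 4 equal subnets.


New prefix = 24 + 2 = 26
Each subnet has 64 addresses
  92.187.130.0/26
  92.187.130.64/26
  92.187.130.128/26
  92.187.130.192/26
Subnets: 92.187.130.0/26, 92.187.130.64/26, 92.187.130.128/26, 92.187.130.192/26


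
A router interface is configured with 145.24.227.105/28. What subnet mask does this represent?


/28 means 28 network bits, 4 host bits
Binary: 11111111111111111111111111110000
Mask: 255.255.255.240


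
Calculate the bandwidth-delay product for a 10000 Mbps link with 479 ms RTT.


BDP = bandwidth * RTT
= 10000 Mbps * 479 ms
= 10000 * 1e6 * 479 / 1000 bits
= 4790000000 bits
= 598750000 bytes
= 584716.7969 KB
BDP = 4790000000 bits (598750000 bytes)


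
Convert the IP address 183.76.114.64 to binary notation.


183 = 10110111
76 = 01001100
114 = 01110010
64 = 01000000
Binary: 10110111.01001100.01110010.01000000


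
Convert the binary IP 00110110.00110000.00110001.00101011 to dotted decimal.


00110110 = 54
00110000 = 48
00110001 = 49
00101011 = 43
IP: 54.48.49.43


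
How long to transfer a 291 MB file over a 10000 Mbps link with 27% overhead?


Effective throughput = 10000 * (1 - 27/100) = 7300 Mbps
File size in Mb = 291 * 8 = 2328 Mb
Time = 2328 / 7300
Time = 0.3189 seconds


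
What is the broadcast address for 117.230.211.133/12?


Network: 117.224.0.0/12
Host bits = 20
Set all host bits to 1:
Broadcast: 117.239.255.255


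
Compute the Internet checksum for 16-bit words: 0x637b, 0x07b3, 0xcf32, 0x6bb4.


Sum all words (with carry folding):
+ 0x637b = 0x637b
+ 0x07b3 = 0x6b2e
+ 0xcf32 = 0x3a61
+ 0x6bb4 = 0xa615
One's complement: ~0xa615
Checksum = 0x59ea


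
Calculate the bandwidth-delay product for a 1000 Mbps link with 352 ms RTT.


BDP = bandwidth * RTT
= 1000 Mbps * 352 ms
= 1000 * 1e6 * 352 / 1000 bits
= 352000000 bits
= 44000000 bytes
= 42968.75 KB
BDP = 352000000 bits (44000000 bytes)


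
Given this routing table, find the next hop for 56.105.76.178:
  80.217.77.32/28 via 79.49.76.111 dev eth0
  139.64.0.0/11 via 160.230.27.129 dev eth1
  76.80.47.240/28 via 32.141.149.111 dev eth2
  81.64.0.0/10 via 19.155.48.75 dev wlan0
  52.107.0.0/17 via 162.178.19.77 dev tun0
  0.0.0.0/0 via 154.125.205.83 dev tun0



Longest prefix match for 56.105.76.178:
  /28 80.217.77.32: no
  /11 139.64.0.0: no
  /28 76.80.47.240: no
  /10 81.64.0.0: no
  /17 52.107.0.0: no
  /0 0.0.0.0: MATCH
Selected: next-hop 154.125.205.83 via tun0 (matched /0)


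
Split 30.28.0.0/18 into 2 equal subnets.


New prefix = 18 + 1 = 19
Each subnet has 8192 addresses
  30.28.0.0/19
  30.28.32.0/19
Subnets: 30.28.0.0/19, 30.28.32.0/19


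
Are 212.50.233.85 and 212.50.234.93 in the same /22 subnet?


Mask: 255.255.252.0
212.50.233.85 AND mask = 212.50.232.0
212.50.234.93 AND mask = 212.50.232.0
Yes, same subnet (212.50.232.0)


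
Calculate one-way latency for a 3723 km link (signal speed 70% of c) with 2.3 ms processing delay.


Speed = 0.7 * 3e5 km/s = 210000 km/s
Propagation delay = 3723 / 210000 = 0.0177 s = 17.7286 ms
Processing delay = 2.3 ms
Total one-way latency = 20.0286 ms


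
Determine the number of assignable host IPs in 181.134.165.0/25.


Host bits = 32 - 25 = 7
Total addresses = 2^7 = 128
Usable = total - 2 (network and broadcast)
Usable hosts: 126


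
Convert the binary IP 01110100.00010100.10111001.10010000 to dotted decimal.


01110100 = 116
00010100 = 20
10111001 = 185
10010000 = 144
IP: 116.20.185.144


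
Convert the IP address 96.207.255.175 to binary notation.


96 = 01100000
207 = 11001111
255 = 11111111
175 = 10101111
Binary: 01100000.11001111.11111111.10101111


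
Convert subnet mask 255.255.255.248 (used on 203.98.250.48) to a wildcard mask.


Subnet mask: 255.255.255.248
Wildcard = 255.255.255.255 - subnet mask
255 - 255 = 0
255 - 255 = 0
255 - 255 = 0
255 - 248 = 7
Wildcard: 0.0.0.7


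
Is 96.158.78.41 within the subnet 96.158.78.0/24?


Subnet network: 96.158.78.0
Test IP AND mask: 96.158.78.0
Yes, 96.158.78.41 is in 96.158.78.0/24


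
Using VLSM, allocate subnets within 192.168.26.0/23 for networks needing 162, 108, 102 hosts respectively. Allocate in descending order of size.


162 hosts -> /24 (254 usable): 192.168.26.0/24
108 hosts -> /25 (126 usable): 192.168.27.0/25
102 hosts -> /25 (126 usable): 192.168.27.128/25
Allocation: 192.168.26.0/24 (162 hosts, 254 usable); 192.168.27.0/25 (108 hosts, 126 usable); 192.168.27.128/25 (102 hosts, 126 usable)


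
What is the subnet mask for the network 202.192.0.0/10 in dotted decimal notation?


/10 means 10 network bits, 22 host bits
Binary: 11111111110000000000000000000000
Mask: 255.192.0.0


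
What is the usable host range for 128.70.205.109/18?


Network: 128.70.192.0
Broadcast: 128.70.255.255
First usable = network + 1
Last usable = broadcast - 1
Range: 128.70.192.1 to 128.70.255.254


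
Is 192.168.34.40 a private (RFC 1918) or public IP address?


RFC 1918 private ranges:
  10.0.0.0/8 (10.0.0.0 - 10.255.255.255)
  172.16.0.0/12 (172.16.0.0 - 172.31.255.255)
  192.168.0.0/16 (192.168.0.0 - 192.168.255.255)
Private (in 192.168.0.0/16)


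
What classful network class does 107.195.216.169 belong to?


First octet: 107
Binary: 01101011
0xxxxxxx -> Class A (1-126)
Class A, default mask 255.0.0.0 (/8)


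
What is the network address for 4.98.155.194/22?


IP:   00000100.01100010.10011011.11000010
Mask: 11111111.11111111.11111100.00000000
AND operation:
Net:  00000100.01100010.10011000.00000000
Network: 4.98.152.0/22


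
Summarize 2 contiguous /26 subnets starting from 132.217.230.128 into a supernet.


Original prefix: /26
Number of subnets: 2 = 2^1
New prefix = 26 - 1 = 25
Supernet: 132.217.230.128/25


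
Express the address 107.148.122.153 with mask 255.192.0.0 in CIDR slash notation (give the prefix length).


Binary: 11111111.11000000.00000000.00000000
Count leading 1s
Prefix: /10


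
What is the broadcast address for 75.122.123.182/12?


Network: 75.112.0.0/12
Host bits = 20
Set all host bits to 1:
Broadcast: 75.127.255.255


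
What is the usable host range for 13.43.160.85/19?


Network: 13.43.160.0
Broadcast: 13.43.191.255
First usable = network + 1
Last usable = broadcast - 1
Range: 13.43.160.1 to 13.43.191.254


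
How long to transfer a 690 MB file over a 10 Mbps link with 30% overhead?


Effective throughput = 10 * (1 - 30/100) = 7 Mbps
File size in Mb = 690 * 8 = 5520 Mb
Time = 5520 / 7
Time = 788.5714 seconds


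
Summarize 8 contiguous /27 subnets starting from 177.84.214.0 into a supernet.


Original prefix: /27
Number of subnets: 8 = 2^3
New prefix = 27 - 3 = 24
Supernet: 177.84.214.0/24


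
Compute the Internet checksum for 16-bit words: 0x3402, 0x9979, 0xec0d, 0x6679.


Sum all words (with carry folding):
+ 0x3402 = 0x3402
+ 0x9979 = 0xcd7b
+ 0xec0d = 0xb989
+ 0x6679 = 0x2003
One's complement: ~0x2003
Checksum = 0xdffc


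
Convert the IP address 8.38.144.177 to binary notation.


8 = 00001000
38 = 00100110
144 = 10010000
177 = 10110001
Binary: 00001000.00100110.10010000.10110001


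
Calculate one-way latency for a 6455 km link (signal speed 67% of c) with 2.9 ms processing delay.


Speed = 0.67 * 3e5 km/s = 201000 km/s
Propagation delay = 6455 / 201000 = 0.0321 s = 32.1144 ms
Processing delay = 2.9 ms
Total one-way latency = 35.0144 ms


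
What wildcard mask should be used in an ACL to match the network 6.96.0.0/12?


Subnet mask: 255.240.0.0
Wildcard = 255.255.255.255 - subnet mask
255 - 255 = 0
255 - 240 = 15
255 - 0 = 255
255 - 0 = 255
Wildcard: 0.15.255.255


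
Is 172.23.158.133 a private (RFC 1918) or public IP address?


RFC 1918 private ranges:
  10.0.0.0/8 (10.0.0.0 - 10.255.255.255)
  172.16.0.0/12 (172.16.0.0 - 172.31.255.255)
  192.168.0.0/16 (192.168.0.0 - 192.168.255.255)
Private (in 172.16.0.0/12)


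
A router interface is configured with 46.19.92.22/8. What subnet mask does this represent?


/8 means 8 network bits, 24 host bits
Binary: 11111111000000000000000000000000
Mask: 255.0.0.0


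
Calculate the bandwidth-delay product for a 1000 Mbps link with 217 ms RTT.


BDP = bandwidth * RTT
= 1000 Mbps * 217 ms
= 1000 * 1e6 * 217 / 1000 bits
= 217000000 bits
= 27125000 bytes
= 26489.2578 KB
BDP = 217000000 bits (27125000 bytes)


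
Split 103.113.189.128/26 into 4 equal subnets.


New prefix = 26 + 2 = 28
Each subnet has 16 addresses
  103.113.189.128/28
  103.113.189.144/28
  103.113.189.160/28
  103.113.189.176/28
Subnets: 103.113.189.128/28, 103.113.189.144/28, 103.113.189.160/28, 103.113.189.176/28


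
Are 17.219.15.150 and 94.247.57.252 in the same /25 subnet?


Mask: 255.255.255.128
17.219.15.150 AND mask = 17.219.15.128
94.247.57.252 AND mask = 94.247.57.128
No, different subnets (17.219.15.128 vs 94.247.57.128)


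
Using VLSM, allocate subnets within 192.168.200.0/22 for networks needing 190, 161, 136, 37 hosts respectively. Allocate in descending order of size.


190 hosts -> /24 (254 usable): 192.168.200.0/24
161 hosts -> /24 (254 usable): 192.168.201.0/24
136 hosts -> /24 (254 usable): 192.168.202.0/24
37 hosts -> /26 (62 usable): 192.168.203.0/26
Allocation: 192.168.200.0/24 (190 hosts, 254 usable); 192.168.201.0/24 (161 hosts, 254 usable); 192.168.202.0/24 (136 hosts, 254 usable); 192.168.203.0/26 (37 hosts, 62 usable)


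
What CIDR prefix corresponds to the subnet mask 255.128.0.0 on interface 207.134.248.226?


Binary: 11111111.10000000.00000000.00000000
Count leading 1s
Prefix: /9


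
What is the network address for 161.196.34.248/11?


IP:   10100001.11000100.00100010.11111000
Mask: 11111111.11100000.00000000.00000000
AND operation:
Net:  10100001.11000000.00000000.00000000
Network: 161.192.0.0/11


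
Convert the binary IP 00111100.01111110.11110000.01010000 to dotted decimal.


00111100 = 60
01111110 = 126
11110000 = 240
01010000 = 80
IP: 60.126.240.80


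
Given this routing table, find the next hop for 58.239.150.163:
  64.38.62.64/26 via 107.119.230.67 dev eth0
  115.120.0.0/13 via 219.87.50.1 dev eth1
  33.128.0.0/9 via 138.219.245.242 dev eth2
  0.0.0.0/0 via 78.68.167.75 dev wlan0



Longest prefix match for 58.239.150.163:
  /26 64.38.62.64: no
  /13 115.120.0.0: no
  /9 33.128.0.0: no
  /0 0.0.0.0: MATCH
Selected: next-hop 78.68.167.75 via wlan0 (matched /0)


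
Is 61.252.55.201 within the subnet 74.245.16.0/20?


Subnet network: 74.245.16.0
Test IP AND mask: 61.252.48.0
No, 61.252.55.201 is not in 74.245.16.0/20


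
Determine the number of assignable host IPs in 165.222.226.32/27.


Host bits = 32 - 27 = 5
Total addresses = 2^5 = 32
Usable = total - 2 (network and broadcast)
Usable hosts: 30


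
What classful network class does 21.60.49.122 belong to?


First octet: 21
Binary: 00010101
0xxxxxxx -> Class A (1-126)
Class A, default mask 255.0.0.0 (/8)


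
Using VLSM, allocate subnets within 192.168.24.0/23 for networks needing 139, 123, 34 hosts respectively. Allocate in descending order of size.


139 hosts -> /24 (254 usable): 192.168.24.0/24
123 hosts -> /25 (126 usable): 192.168.25.0/25
34 hosts -> /26 (62 usable): 192.168.25.128/26
Allocation: 192.168.24.0/24 (139 hosts, 254 usable); 192.168.25.0/25 (123 hosts, 126 usable); 192.168.25.128/26 (34 hosts, 62 usable)


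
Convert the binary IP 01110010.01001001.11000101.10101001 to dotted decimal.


01110010 = 114
01001001 = 73
11000101 = 197
10101001 = 169
IP: 114.73.197.169


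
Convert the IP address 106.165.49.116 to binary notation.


106 = 01101010
165 = 10100101
49 = 00110001
116 = 01110100
Binary: 01101010.10100101.00110001.01110100


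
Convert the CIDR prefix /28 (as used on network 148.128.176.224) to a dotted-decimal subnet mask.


/28 means 28 network bits, 4 host bits
Binary: 11111111111111111111111111110000
Mask: 255.255.255.240


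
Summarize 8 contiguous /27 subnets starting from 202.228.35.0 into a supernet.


Original prefix: /27
Number of subnets: 8 = 2^3
New prefix = 27 - 3 = 24
Supernet: 202.228.35.0/24


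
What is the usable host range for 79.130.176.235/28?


Network: 79.130.176.224
Broadcast: 79.130.176.239
First usable = network + 1
Last usable = broadcast - 1
Range: 79.130.176.225 to 79.130.176.238


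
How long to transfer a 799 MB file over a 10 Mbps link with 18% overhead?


Effective throughput = 10 * (1 - 18/100) = 8.2 Mbps
File size in Mb = 799 * 8 = 6392 Mb
Time = 6392 / 8.2
Time = 779.5122 seconds


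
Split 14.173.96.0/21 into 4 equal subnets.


New prefix = 21 + 2 = 23
Each subnet has 512 addresses
  14.173.96.0/23
  14.173.98.0/23
  14.173.100.0/23
  14.173.102.0/23
Subnets: 14.173.96.0/23, 14.173.98.0/23, 14.173.100.0/23, 14.173.102.0/23


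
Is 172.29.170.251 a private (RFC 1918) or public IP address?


RFC 1918 private ranges:
  10.0.0.0/8 (10.0.0.0 - 10.255.255.255)
  172.16.0.0/12 (172.16.0.0 - 172.31.255.255)
  192.168.0.0/16 (192.168.0.0 - 192.168.255.255)
Private (in 172.16.0.0/12)


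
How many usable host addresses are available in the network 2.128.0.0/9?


Host bits = 32 - 9 = 23
Total addresses = 2^23 = 8388608
Usable = total - 2 (network and broadcast)
Usable hosts: 8388606


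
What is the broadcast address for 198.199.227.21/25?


Network: 198.199.227.0/25
Host bits = 7
Set all host bits to 1:
Broadcast: 198.199.227.127


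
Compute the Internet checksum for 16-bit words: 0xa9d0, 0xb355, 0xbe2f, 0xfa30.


Sum all words (with carry folding):
+ 0xa9d0 = 0xa9d0
+ 0xb355 = 0x5d26
+ 0xbe2f = 0x1b56
+ 0xfa30 = 0x1587
One's complement: ~0x1587
Checksum = 0xea78


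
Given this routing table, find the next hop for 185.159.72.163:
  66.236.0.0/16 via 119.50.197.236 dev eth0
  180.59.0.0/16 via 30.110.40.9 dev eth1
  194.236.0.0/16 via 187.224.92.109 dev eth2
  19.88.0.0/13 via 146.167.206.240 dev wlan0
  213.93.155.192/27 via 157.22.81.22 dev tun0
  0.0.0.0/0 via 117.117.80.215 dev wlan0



Longest prefix match for 185.159.72.163:
  /16 66.236.0.0: no
  /16 180.59.0.0: no
  /16 194.236.0.0: no
  /13 19.88.0.0: no
  /27 213.93.155.192: no
  /0 0.0.0.0: MATCH
Selected: next-hop 117.117.80.215 via wlan0 (matched /0)


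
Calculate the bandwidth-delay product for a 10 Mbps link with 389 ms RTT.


BDP = bandwidth * RTT
= 10 Mbps * 389 ms
= 10 * 1e6 * 389 / 1000 bits
= 3890000 bits
= 486250 bytes
= 474.8535 KB
BDP = 3890000 bits (486250 bytes)


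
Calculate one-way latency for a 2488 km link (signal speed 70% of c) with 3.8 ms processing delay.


Speed = 0.7 * 3e5 km/s = 210000 km/s
Propagation delay = 2488 / 210000 = 0.0118 s = 11.8476 ms
Processing delay = 3.8 ms
Total one-way latency = 15.6476 ms


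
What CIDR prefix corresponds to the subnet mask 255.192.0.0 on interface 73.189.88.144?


Binary: 11111111.11000000.00000000.00000000
Count leading 1s
Prefix: /10


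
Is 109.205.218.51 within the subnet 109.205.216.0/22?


Subnet network: 109.205.216.0
Test IP AND mask: 109.205.216.0
Yes, 109.205.218.51 is in 109.205.216.0/22


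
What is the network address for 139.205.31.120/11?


IP:   10001011.11001101.00011111.01111000
Mask: 11111111.11100000.00000000.00000000
AND operation:
Net:  10001011.11000000.00000000.00000000
Network: 139.192.0.0/11


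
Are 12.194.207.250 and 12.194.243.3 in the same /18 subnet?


Mask: 255.255.192.0
12.194.207.250 AND mask = 12.194.192.0
12.194.243.3 AND mask = 12.194.192.0
Yes, same subnet (12.194.192.0)


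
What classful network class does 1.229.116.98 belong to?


First octet: 1
Binary: 00000001
0xxxxxxx -> Class A (1-126)
Class A, default mask 255.0.0.0 (/8)


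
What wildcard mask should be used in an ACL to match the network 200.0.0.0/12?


Subnet mask: 255.240.0.0
Wildcard = 255.255.255.255 - subnet mask
255 - 255 = 0
255 - 240 = 15
255 - 0 = 255
255 - 0 = 255
Wildcard: 0.15.255.255


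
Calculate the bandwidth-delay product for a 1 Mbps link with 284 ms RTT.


BDP = bandwidth * RTT
= 1 Mbps * 284 ms
= 1 * 1e6 * 284 / 1000 bits
= 284000 bits
= 35500 bytes
= 34.668 KB
BDP = 284000 bits (35500 bytes)


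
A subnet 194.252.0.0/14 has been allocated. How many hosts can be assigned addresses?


Host bits = 32 - 14 = 18
Total addresses = 2^18 = 262144
Usable = total - 2 (network and broadcast)
Usable hosts: 262142


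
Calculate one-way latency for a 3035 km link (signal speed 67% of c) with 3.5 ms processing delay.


Speed = 0.67 * 3e5 km/s = 201000 km/s
Propagation delay = 3035 / 201000 = 0.0151 s = 15.0995 ms
Processing delay = 3.5 ms
Total one-way latency = 18.5995 ms


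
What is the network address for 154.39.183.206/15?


IP:   10011010.00100111.10110111.11001110
Mask: 11111111.11111110.00000000.00000000
AND operation:
Net:  10011010.00100110.00000000.00000000
Network: 154.38.0.0/15


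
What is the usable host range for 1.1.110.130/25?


Network: 1.1.110.128
Broadcast: 1.1.110.255
First usable = network + 1
Last usable = broadcast - 1
Range: 1.1.110.129 to 1.1.110.254


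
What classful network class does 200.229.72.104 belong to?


First octet: 200
Binary: 11001000
110xxxxx -> Class C (192-223)
Class C, default mask 255.255.255.0 (/24)


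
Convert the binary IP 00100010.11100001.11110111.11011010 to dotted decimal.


00100010 = 34
11100001 = 225
11110111 = 247
11011010 = 218
IP: 34.225.247.218


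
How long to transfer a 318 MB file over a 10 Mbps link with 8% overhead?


Effective throughput = 10 * (1 - 8/100) = 9.2 Mbps
File size in Mb = 318 * 8 = 2544 Mb
Time = 2544 / 9.2
Time = 276.5217 seconds


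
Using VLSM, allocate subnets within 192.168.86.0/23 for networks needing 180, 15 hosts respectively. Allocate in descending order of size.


180 hosts -> /24 (254 usable): 192.168.86.0/24
15 hosts -> /27 (30 usable): 192.168.87.0/27
Allocation: 192.168.86.0/24 (180 hosts, 254 usable); 192.168.87.0/27 (15 hosts, 30 usable)


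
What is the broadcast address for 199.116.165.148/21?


Network: 199.116.160.0/21
Host bits = 11
Set all host bits to 1:
Broadcast: 199.116.167.255


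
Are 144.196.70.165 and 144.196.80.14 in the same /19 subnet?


Mask: 255.255.224.0
144.196.70.165 AND mask = 144.196.64.0
144.196.80.14 AND mask = 144.196.64.0
Yes, same subnet (144.196.64.0)


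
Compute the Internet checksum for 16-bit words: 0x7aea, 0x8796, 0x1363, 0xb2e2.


Sum all words (with carry folding):
+ 0x7aea = 0x7aea
+ 0x8796 = 0x0281
+ 0x1363 = 0x15e4
+ 0xb2e2 = 0xc8c6
One's complement: ~0xc8c6
Checksum = 0x3739


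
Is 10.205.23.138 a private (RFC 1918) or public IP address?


RFC 1918 private ranges:
  10.0.0.0/8 (10.0.0.0 - 10.255.255.255)
  172.16.0.0/12 (172.16.0.0 - 172.31.255.255)
  192.168.0.0/16 (192.168.0.0 - 192.168.255.255)
Private (in 10.0.0.0/8)


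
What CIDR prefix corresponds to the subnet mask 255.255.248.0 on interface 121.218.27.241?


Binary: 11111111.11111111.11111000.00000000
Count leading 1s
Prefix: /21


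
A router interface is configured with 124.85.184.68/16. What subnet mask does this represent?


/16 means 16 network bits, 16 host bits
Binary: 11111111111111110000000000000000
Mask: 255.255.0.0


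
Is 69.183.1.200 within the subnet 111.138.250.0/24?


Subnet network: 111.138.250.0
Test IP AND mask: 69.183.1.0
No, 69.183.1.200 is not in 111.138.250.0/24


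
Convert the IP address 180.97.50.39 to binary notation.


180 = 10110100
97 = 01100001
50 = 00110010
39 = 00100111
Binary: 10110100.01100001.00110010.00100111


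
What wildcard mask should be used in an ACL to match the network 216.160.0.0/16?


Subnet mask: 255.255.0.0
Wildcard = 255.255.255.255 - subnet mask
255 - 255 = 0
255 - 255 = 0
255 - 0 = 255
255 - 0 = 255
Wildcard: 0.0.255.255


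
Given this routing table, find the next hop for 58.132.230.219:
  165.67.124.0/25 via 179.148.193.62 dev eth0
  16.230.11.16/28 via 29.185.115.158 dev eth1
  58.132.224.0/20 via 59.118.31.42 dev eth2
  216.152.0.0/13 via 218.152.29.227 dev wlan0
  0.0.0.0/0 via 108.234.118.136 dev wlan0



Longest prefix match for 58.132.230.219:
  /25 165.67.124.0: no
  /28 16.230.11.16: no
  /20 58.132.224.0: MATCH
  /13 216.152.0.0: no
  /0 0.0.0.0: MATCH
Selected: next-hop 59.118.31.42 via eth2 (matched /20)


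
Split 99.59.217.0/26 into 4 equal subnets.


New prefix = 26 + 2 = 28
Each subnet has 16 addresses
  99.59.217.0/28
  99.59.217.16/28
  99.59.217.32/28
  99.59.217.48/28
Subnets: 99.59.217.0/28, 99.59.217.16/28, 99.59.217.32/28, 99.59.217.48/28


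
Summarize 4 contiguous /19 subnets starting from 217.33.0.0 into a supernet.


Original prefix: /19
Number of subnets: 4 = 2^2
New prefix = 19 - 2 = 17
Supernet: 217.33.0.0/17


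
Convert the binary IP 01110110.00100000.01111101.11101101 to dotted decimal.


01110110 = 118
00100000 = 32
01111101 = 125
11101101 = 237
IP: 118.32.125.237


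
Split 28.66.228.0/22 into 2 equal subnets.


New prefix = 22 + 1 = 23
Each subnet has 512 addresses
  28.66.228.0/23
  28.66.230.0/23
Subnets: 28.66.228.0/23, 28.66.230.0/23


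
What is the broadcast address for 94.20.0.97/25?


Network: 94.20.0.0/25
Host bits = 7
Set all host bits to 1:
Broadcast: 94.20.0.127


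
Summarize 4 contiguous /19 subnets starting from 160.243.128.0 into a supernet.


Original prefix: /19
Number of subnets: 4 = 2^2
New prefix = 19 - 2 = 17
Supernet: 160.243.128.0/17


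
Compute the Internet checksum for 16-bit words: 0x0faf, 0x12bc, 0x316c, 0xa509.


Sum all words (with carry folding):
+ 0x0faf = 0x0faf
+ 0x12bc = 0x226b
+ 0x316c = 0x53d7
+ 0xa509 = 0xf8e0
One's complement: ~0xf8e0
Checksum = 0x071f


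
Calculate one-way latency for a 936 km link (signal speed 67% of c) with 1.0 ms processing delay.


Speed = 0.67 * 3e5 km/s = 201000 km/s
Propagation delay = 936 / 201000 = 0.0047 s = 4.6567 ms
Processing delay = 1.0 ms
Total one-way latency = 5.6567 ms


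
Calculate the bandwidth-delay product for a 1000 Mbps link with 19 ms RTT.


BDP = bandwidth * RTT
= 1000 Mbps * 19 ms
= 1000 * 1e6 * 19 / 1000 bits
= 19000000 bits
= 2375000 bytes
= 2319.3359 KB
BDP = 19000000 bits (2375000 bytes)


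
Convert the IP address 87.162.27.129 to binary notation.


87 = 01010111
162 = 10100010
27 = 00011011
129 = 10000001
Binary: 01010111.10100010.00011011.10000001


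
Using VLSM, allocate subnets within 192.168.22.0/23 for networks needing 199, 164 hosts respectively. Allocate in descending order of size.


199 hosts -> /24 (254 usable): 192.168.22.0/24
164 hosts -> /24 (254 usable): 192.168.23.0/24
Allocation: 192.168.22.0/24 (199 hosts, 254 usable); 192.168.23.0/24 (164 hosts, 254 usable)


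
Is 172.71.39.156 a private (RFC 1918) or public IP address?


RFC 1918 private ranges:
  10.0.0.0/8 (10.0.0.0 - 10.255.255.255)
  172.16.0.0/12 (172.16.0.0 - 172.31.255.255)
  192.168.0.0/16 (192.168.0.0 - 192.168.255.255)
Public (not in any RFC 1918 range)


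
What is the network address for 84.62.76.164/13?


IP:   01010100.00111110.01001100.10100100
Mask: 11111111.11111000.00000000.00000000
AND operation:
Net:  01010100.00111000.00000000.00000000
Network: 84.56.0.0/13


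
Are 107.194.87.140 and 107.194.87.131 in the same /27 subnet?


Mask: 255.255.255.224
107.194.87.140 AND mask = 107.194.87.128
107.194.87.131 AND mask = 107.194.87.128
Yes, same subnet (107.194.87.128)


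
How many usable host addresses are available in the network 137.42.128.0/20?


Host bits = 32 - 20 = 12
Total addresses = 2^12 = 4096
Usable = total - 2 (network and broadcast)
Usable hosts: 4094


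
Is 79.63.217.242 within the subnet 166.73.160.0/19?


Subnet network: 166.73.160.0
Test IP AND mask: 79.63.192.0
No, 79.63.217.242 is not in 166.73.160.0/19


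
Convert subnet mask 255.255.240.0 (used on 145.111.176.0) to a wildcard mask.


Subnet mask: 255.255.240.0
Wildcard = 255.255.255.255 - subnet mask
255 - 255 = 0
255 - 255 = 0
255 - 240 = 15
255 - 0 = 255
Wildcard: 0.0.15.255


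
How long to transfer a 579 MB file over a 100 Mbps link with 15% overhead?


Effective throughput = 100 * (1 - 15/100) = 85 Mbps
File size in Mb = 579 * 8 = 4632 Mb
Time = 4632 / 85
Time = 54.4941 seconds


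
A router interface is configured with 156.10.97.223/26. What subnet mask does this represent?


/26 means 26 network bits, 6 host bits
Binary: 11111111111111111111111111000000
Mask: 255.255.255.192


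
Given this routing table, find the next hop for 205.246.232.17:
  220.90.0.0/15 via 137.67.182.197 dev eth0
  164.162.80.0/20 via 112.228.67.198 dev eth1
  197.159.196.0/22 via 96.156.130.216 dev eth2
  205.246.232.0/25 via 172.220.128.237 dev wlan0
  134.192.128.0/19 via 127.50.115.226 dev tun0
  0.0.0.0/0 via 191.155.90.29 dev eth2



Longest prefix match for 205.246.232.17:
  /15 220.90.0.0: no
  /20 164.162.80.0: no
  /22 197.159.196.0: no
  /25 205.246.232.0: MATCH
  /19 134.192.128.0: no
  /0 0.0.0.0: MATCH
Selected: next-hop 172.220.128.237 via wlan0 (matched /25)


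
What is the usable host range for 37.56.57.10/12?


Network: 37.48.0.0
Broadcast: 37.63.255.255
First usable = network + 1
Last usable = broadcast - 1
Range: 37.48.0.1 to 37.63.255.254
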